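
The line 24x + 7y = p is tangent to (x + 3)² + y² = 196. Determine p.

For a tangent, require d(centre, line) = r = 14.
|24·(−3) + 7·0 − p| / √625 = 14
|p − (−72)| = 14·25, so p = 278 or p = −422.

p = −422 or p = 278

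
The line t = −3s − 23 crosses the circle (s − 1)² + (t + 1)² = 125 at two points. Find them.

Express t = −3s − 23 and substitute into the circle:
10s² + 130s + 360 = 0  ⟹  s² + 13s + 36 = 0
s = −4 or s = −9, giving (−4, −11) and (−9, 4).

(−9, 4) and (−4, −11)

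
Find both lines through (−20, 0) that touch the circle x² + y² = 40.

A line y − (0) = m(x − (−20)) is tangent when its distance from (0, 0) is 2√10:
(20m − (0))² = 40(m² + 1)
9m² − 1 = 0, so m = −1/3 or m = 1/3.
With m = −1/3: x + 3y = −20. With m = 1/3: x − 3y = −20.

x + 3y = −20 and x − 3y = −20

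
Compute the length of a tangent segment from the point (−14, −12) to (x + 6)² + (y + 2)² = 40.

The centre is (−6, −2) and r = 2√10. The square of the distance from P to the centre is 64 + 100 = 164.
Power of the point: PT² = |PO|² − r² = 124, so PT = 2√31.

2√31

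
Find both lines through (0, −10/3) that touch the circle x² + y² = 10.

x − 3y = 10 and x + 3y = −10

Write the tangent as mx − y + (−10/3 − m·(0)) = 0 and set its distance from the centre to √10:
[m·(0) − (10/3)]² = 10(m² + 1)
9m² − 1 = 0, so m = 1/3 or m = −1/3.
Through (0, −10/3) these give x − 3y = 10 and x + 3y = −10.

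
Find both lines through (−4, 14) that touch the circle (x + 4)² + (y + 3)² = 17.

A line y − (14) = m(x − (−4)) is tangent when its distance from (−4, −3) is √17:
[m·(0) − (−17)]² = 17(m² + 1)
m² − 16 = 0, so m = 4 or m = −4.
With m = 4: 4x − y = −30. With m = −4: 4x + y = −2.

4x − y = −30 and 4x + y = −2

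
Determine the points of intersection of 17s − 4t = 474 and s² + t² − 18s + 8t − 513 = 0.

From the line, t = (−474 + 17s)/4. Substituting:
305s² − 15860s + 201300 = 0  ⟹  s² − 52s + 660 = 0
s = 30 or s = 22, giving (30, 9) and (22, −25).

(22, −25) and (30, 9)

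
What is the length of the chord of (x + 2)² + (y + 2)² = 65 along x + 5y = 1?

3√26

Express y = (1 − x)/5 and substitute into the circle:
26x² + 78x − 1404 = 0  ⟹  x² + 3x − 54 = 0
x = 6 or x = −9, giving (6, −1) and (−9, 2).
|(6, −1) − (−9, 2)| = √((15)² + (−3)²) = 3√26.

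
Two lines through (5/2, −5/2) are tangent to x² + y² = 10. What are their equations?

Let a tangent through (5/2, −5/2) have slope m. Its distance from (0, 0) must equal √10:
[m·(−5/2) − (5/2)]² = 10(m² + 1)
3m² − 10m + 3 = 0, so m = 1/3 or m = 3.
Through (5/2, −5/2) these give x − 3y = 10 and 3x − y = 10.

x − 3y = 10 and 3x − y = 10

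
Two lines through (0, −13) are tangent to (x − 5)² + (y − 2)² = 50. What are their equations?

Let a tangent through (0, −13) have slope m. Its distance from (5, 2) must equal 5√2:
(5m − (15))² = 50(m² + 1)
m² + 6m − 7 = 0, so m = 1 or m = −7.
With m = 1: x − y = 13. With m = −7: 7x + y = −13.

x − y = 13 and 7x + y = −13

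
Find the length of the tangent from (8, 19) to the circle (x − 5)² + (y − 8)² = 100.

With centre O = (5, 8), |OP|² = 130 and r² = 100.
The tangent meets the radius at right angles, so tangent² = |PO|² − r² = 130 − 100 = 30.

√30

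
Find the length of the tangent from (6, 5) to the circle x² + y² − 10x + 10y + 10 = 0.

The centre is (5, −5) and r = 2√10. The square of the distance from P to the centre is 1 + 100 = 101.
Power of the point: PT² = |PO|² − r² = 61, so PT = √61.

√61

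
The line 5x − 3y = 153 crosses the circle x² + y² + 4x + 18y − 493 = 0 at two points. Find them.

(15, −26) and (21, −16)

Express y = (−153 + 5x)/3 and substitute into the circle:
34x² − 1224x + 10710 = 0  ⟹  x² − 36x + 315 = 0
x = 21 or x = 15, giving (21, −16) and (15, −26).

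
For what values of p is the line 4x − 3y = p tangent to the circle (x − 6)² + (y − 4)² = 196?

For a tangent, require d(centre, line) = r = 14.
|4·6 − 3·4 − p| / √25 = 14
|p − (12)| = 14·5, so p = 82 or p = −58.

p = −58 or p = 82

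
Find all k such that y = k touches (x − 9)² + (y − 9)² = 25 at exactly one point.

k = 4 or k = 14

For a tangent, require d(centre, line) = r = 5.
|0·9 + 1·9 − k| / √1 = 5
|k − (9)| = 5, so k = 14 or k = 4.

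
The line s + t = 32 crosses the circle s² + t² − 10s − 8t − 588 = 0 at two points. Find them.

From the line, t = −s + 32. Substituting:
2s² − 66s + 180 = 0  ⟹  s² − 33s + 90 = 0
s = 30 or s = 3, giving (30, 2) and (3, 29).

(3, 29) and (30, 2)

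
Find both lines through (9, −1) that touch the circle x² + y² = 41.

Let a tangent through (9, −1) have slope m. Its distance from (0, 0) must equal √41:
(−9m − (1))² = 41(m² + 1)
20m² + 9m − 20 = 0, so m = 4/5 or m = −5/4.
With m = 4/5: 4x − 5y = 41. With m = −5/4: 5x + 4y = 41.

4x − 5y = 41 and 5x + 4y = 41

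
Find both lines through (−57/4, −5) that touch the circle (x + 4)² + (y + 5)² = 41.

A line y − (−5) = m(x − (−57/4)) is tangent when its distance from (−4, −5) is √41:
[m·(41/4) − (0)]² = 41(m² + 1)
25m² − 16 = 0, so m = 4/5 or m = −4/5.
Through (−57/4, −5) these give 4x − 5y = −32 and 4x + 5y = −82.

4x − 5y = −32 and 4x + 5y = −82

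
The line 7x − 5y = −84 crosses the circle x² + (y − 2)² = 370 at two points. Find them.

From the line, y = (84 + 7x)/5. Substituting:
74x² + 1036x − 3774 = 0  ⟹  x² + 14x − 51 = 0
x = 3 or x = −17, giving (3, 21) and (−17, −7).

(−17, −7) and (3, 21)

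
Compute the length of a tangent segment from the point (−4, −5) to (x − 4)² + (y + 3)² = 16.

2√13

Centre (4, −3), r² = 16. |PO|² = (−8)² + (−2)² = 68.
Power of the point: PT² = |PO|² − r² = 52, so PT = 2√13.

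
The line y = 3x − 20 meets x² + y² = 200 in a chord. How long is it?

Centre (0, 0), r² = 200. Perpendicular distance d from centre to line = |−20| / √10 = 20/√10.
Half the chord is √(r² − d²) = √(160), so the full chord is 8√10.

8√10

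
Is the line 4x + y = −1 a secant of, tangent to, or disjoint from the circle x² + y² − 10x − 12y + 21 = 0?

disjoint

d² = (4·5 + 1·6 − (−1))²/17 = 729/17; r² = 40.
Since d² > r², the line lies outside the circle.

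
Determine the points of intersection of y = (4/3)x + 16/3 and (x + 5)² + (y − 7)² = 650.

Substitute y = (16 + 4x)/3:
25x² + 50x − 5600 = 0  ⟹  x² + 2x − 224 = 0
x = 14 or x = −16, giving (14, 24) and (−16, −16).

(−16, −16) and (14, 24)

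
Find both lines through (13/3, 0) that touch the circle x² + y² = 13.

A line y − (0) = m(x − (13/3)) is tangent when its distance from (0, 0) is √13:
[m·(−13/3) − (0)]² = 13(m² + 1)
4m² − 9 = 0, so m = 3/2 or m = −3/2.
Through (13/3, 0) these give 3x − 2y = 13 and 3x + 2y = 13.

3x − 2y = 13 and 3x + 2y = 13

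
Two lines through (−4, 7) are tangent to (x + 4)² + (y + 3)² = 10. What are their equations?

Write the tangent as mx − y + (7 − m·(−4)) = 0 and set its distance from the centre to √10:
(0m − (−10))² = 10(m² + 1)
m² − 9 = 0, so m = −3 or m = 3.
Through (−4, 7) these give 3x + y = −5 and 3x − y = −19.

3x + y = −5 and 3x − y = −19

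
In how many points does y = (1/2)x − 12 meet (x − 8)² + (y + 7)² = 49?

d² = (1·8 − 2·(−7) − (24))²/5 = 4/5; r² = 49.
Since d² < r², the line cuts the circle twice.

2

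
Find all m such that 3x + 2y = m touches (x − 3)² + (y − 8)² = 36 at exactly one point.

The line touches the circle iff its distance from (3, 8) is 6:
|3·3 + 2·8 − m| / √13 = 6
|m − (25)| = 6√13.

m = 25 ± 6√13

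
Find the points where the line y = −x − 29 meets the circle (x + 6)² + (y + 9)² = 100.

(−14, −15) and (−12, −17)

Substitute y = −x − 29:
2x² + 52x + 336 = 0  ⟹  x² + 26x + 168 = 0
x = −12 or x = −14, giving (−12, −17) and (−14, −15).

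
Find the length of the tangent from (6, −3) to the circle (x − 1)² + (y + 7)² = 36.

√5

With centre O = (1, −7), |OP|² = 41 and r² = 36.
The tangent meets the radius at right angles, so tangent² = |PO|² − r² = 41 − 36 = 5.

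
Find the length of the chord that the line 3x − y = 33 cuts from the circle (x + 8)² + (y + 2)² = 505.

Centre (−8, −2), r² = 505. Perpendicular distance d from centre to line = |−55| / √10 = 55/√10.
Half the chord is √(r² − d²) = √(405/2), so the full chord is 9√10.

9√10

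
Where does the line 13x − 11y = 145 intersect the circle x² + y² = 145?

(1, −12) and (12, 1)

Substitute y = (−145 + 13x)/11:
290x² − 3770x + 3480 = 0  ⟹  x² − 13x + 12 = 0
x = 12 or x = 1, giving (12, 1) and (1, −12).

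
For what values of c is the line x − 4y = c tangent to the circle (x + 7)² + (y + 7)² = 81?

The line touches the circle iff its distance from (−7, −7) is 9:
|1·(−7) − 4·(−7) − c| / √17 = 9
|c − (21)| = 9√17.

c = 21 ± 9√17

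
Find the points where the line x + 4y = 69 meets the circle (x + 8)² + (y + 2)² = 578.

Substitute y = (69 − x)/4:
17x² + 102x − 2295 = 0  ⟹  x² + 6x − 135 = 0
x = 9 or x = −15, giving (9, 15) and (−15, 21).

(−15, 21) and (9, 15)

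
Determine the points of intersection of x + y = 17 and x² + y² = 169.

Express y = −x + 17 and substitute into the circle:
2x² − 34x + 120 = 0  ⟹  x² − 17x + 60 = 0
x = 12 or x = 5, giving (12, 5) and (5, 12).

(5, 12) and (12, 5)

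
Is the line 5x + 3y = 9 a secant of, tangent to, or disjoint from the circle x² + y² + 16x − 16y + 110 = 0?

disjoint

Substituting the line into the circle gives 34x² + 294x + 639 = 0.
Discriminant = (294)² − 4·34·(639) = −468 < 0.
No real roots: the line does not meet the circle.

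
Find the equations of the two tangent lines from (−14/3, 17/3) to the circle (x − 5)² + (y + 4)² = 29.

2x + 5y = 19 and 5x + 2y = −12

Let a tangent through (−14/3, 17/3) have slope m. Its distance from (5, −4) must equal √29:
(29/3m − (−29/3))² = 29(m² + 1)
10m² + 29m + 10 = 0, so m = −2/5 or m = −5/2.
With m = −2/5: 2x + 5y = 19. With m = −5/2: 5x + 2y = −12.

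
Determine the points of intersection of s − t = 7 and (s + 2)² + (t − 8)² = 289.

(−2, −9) and (15, 8)

Substitute t = s − 7:
2s² − 26s − 60 = 0  ⟹  s² − 13s − 30 = 0
s = 15 or s = −2, giving (15, 8) and (−2, −9).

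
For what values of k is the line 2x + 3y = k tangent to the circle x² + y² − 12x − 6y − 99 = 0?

k = 21 ± 12√13

Tangency holds when the distance from the centre (6, 3) to the line equals the radius 12:
|2·6 + 3·3 − k| / √13 = 12
|k − (21)| = 12√13.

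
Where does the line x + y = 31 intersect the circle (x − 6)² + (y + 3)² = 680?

Express y = −x + 31 and substitute into the circle:
2x² − 80x + 512 = 0  ⟹  x² − 40x + 256 = 0
x = 32 or x = 8, giving (32, −1) and (8, 23).

(8, 23) and (32, −1)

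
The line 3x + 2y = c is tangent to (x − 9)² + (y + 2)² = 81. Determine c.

c = 23 ± 9√13

For a tangent, require d(centre, line) = r = 9.
|3·9 + 2·(−2) − c| / √13 = 9
|c − (23)| = 9√13.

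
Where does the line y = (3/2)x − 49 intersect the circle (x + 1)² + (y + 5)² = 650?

From the line, y = (−98 + 3x)/2. Substituting:
13x² − 520x + 5148 = 0  ⟹  x² − 40x + 396 = 0
x = 22 or x = 18, giving (22, −16) and (18, −22).

(18, −22) and (22, −16)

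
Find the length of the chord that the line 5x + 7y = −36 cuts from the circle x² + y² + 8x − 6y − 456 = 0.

5√74

Centre (−4, 3), r² = 481. Perpendicular distance d from centre to line = |37| / √74 = 37/√74.
Chord = 2√(r² − d²) = 2·√(925/2) = 5√74.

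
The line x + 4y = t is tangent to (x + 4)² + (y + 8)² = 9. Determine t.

Tangency holds when the distance from the centre (−4, −8) to the line equals the radius 3:
|1·(−4) + 4·(−8) − t| / √17 = 3
|t − (−36)| = 3√17.

t = −36 ± 3√17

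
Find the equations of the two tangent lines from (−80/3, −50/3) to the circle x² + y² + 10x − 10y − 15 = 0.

4x − 7y = 10 and 7x − 4y = −120

Let a tangent through (−80/3, −50/3) have slope m. Its distance from (−5, 5) must equal √65:
[m·(65/3) − (65/3)]² = 65(m² + 1)
28m² − 65m + 28 = 0, so m = 4/7 or m = 7/4.
Through (−80/3, −50/3) these give 4x − 7y = 10 and 7x − 4y = −120.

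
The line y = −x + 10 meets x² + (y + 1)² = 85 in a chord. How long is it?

7√2

The distance from (0, −1) to the line is 11/√2, and r² = 85.
Chord = 2√(r² − d²) = 2·√(49/2) = 7√2.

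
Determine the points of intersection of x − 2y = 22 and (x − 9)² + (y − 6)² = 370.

(0, −11) and (28, 3)

Express y = (−22 + x)/2 and substitute into the circle:
5x² − 140x = 0  ⟹  x² − 28x = 0
x = 28 or x = 0, giving (28, 3) and (0, −11).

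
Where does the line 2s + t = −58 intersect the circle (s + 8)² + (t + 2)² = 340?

Substitute t = −2s − 58:
5s² + 240s + 2860 = 0  ⟹  s² + 48s + 572 = 0
s = −22 or s = −26, giving (−22, −14) and (−26, −6).

(−26, −6) and (−22, −14)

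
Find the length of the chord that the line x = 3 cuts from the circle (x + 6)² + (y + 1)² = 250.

The line gives x = 3. Substituting into the circle:
y² + 2y − 168 = 0
y = 12 or y = −14, giving (3, 12) and (3, −14).
Chord length = distance between (3, 12) and (3, −14) = √676 = 26.

26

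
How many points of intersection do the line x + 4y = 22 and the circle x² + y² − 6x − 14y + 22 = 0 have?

Substituting the line into the circle gives 17x² − 84x − 396 = 0.
Discriminant = (−84)² − 4·17·(−396) = 33984 > 0.
Two real roots: the line is a secant.

2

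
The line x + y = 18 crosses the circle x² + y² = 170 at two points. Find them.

Substitute y = −x + 18:
2x² − 36x + 154 = 0  ⟹  x² − 18x + 77 = 0
x = 11 or x = 7, giving (11, 7) and (7, 11).

(7, 11) and (11, 7)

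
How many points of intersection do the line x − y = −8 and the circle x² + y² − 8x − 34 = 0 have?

Substituting the line into the circle gives 2x² + 8x + 30 = 0.
Discriminant = (8)² − 4·2·(30) = −176 < 0.
No real roots: the line does not meet the circle.

0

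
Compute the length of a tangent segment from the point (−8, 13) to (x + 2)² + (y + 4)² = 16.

The centre is (−2, −4) and r = 4. The square of the distance from P to the centre is 36 + 289 = 325.
The tangent meets the radius at right angles, so tangent² = |PO|² − r² = 325 − 16 = 309.

√309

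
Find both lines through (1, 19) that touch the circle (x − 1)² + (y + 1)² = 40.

Let a tangent through (1, 19) have slope m. Its distance from (1, −1) must equal 2√10:
[m·(0) − (−20)]² = 40(m² + 1)
m² − 9 = 0, so m = −3 or m = 3.
Through (1, 19) these give 3x + y = 22 and 3x − y = −16.

3x + y = 22 and 3x − y = −16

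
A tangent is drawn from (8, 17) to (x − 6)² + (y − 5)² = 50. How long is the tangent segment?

The centre is (6, 5) and r = 5√2. The square of the distance from P to the centre is 4 + 144 = 148.
By the tangent–radius right angle, tangent length = √(|PO|² − r²) = √98 = 7√2.

7√2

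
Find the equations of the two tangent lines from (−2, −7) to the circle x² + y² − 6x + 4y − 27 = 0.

Let a tangent through (−2, −7) have slope m. Its distance from (3, −2) must equal 2√10:
[m·(5) − (5)]² = 40(m² + 1)
3m² + 10m + 3 = 0, so m = −1/3 or m = −3.
Through (−2, −7) these give x + 3y = −23 and 3x + y = −13.

x + 3y = −23 and 3x + y = −13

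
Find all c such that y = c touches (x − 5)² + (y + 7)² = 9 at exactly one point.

Tangency holds when the distance from the centre (5, −7) to the line equals the radius 3:
|0·5 + 1·(−7) − c| / √1 = 3
|c − (−7)| = 3, so c = −4 or c = −10.

c = −10 or c = −4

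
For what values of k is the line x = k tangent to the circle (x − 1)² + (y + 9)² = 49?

k = −6 or k = 8

Tangency holds when the distance from the centre (1, −9) to the line equals the radius 7:
|1·1 + 0·(−9) − k| / √1 = 7
|k − (1)| = 7, so k = 8 or k = −6.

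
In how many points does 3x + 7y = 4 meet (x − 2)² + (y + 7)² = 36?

0

d² = (3·2 + 7·(−7) − (4))²/58 = 2209/58; r² = 36.
Since d² > r², the line lies outside the circle.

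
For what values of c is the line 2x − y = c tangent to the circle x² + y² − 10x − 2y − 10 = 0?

Tangency holds when the distance from the centre (5, 1) to the line equals the radius 6:
|2·5 − 1·1 − c| / √5 = 6
|c − (9)| = 6√5.

c = 9 ± 6√5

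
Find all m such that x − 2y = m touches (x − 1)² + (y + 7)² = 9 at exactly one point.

The line touches the circle iff its distance from (1, −7) is 3:
|1·1 − 2·(−7) − m| / √5 = 3
|m − (15)| = 3√5.

m = 15 ± 3√5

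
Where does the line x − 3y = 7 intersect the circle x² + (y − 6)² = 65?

Substitute y = (−7 + x)/3:
10x² − 50x + 40 = 0  ⟹  x² − 5x + 4 = 0
x = 4 or x = 1, giving (4, −1) and (1, −2).

(1, −2) and (4, −1)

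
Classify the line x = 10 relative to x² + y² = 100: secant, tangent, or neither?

tangent

Centre (0, 0), r² = 100. Distance² from centre to line = (−10)² = 100.
Since d² = r², the line is tangent.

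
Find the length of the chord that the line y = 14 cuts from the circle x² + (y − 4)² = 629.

Centre (0, 4), r² = 629. Perpendicular distance d from centre to line = |−10| / √1 = 10.
Half the chord is √(r² − d²) = √(529), so the full chord is 46.

46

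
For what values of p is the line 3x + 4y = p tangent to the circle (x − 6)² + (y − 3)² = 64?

p = −10 or p = 70

The line touches the circle iff its distance from (6, 3) is 8:
|3·6 + 4·3 − p| / √25 = 8
|p − (30)| = 8·5, so p = 70 or p = −10.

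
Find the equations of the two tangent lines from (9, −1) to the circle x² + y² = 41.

5x + 4y = 41 and 4x − 5y = 41

Let a tangent through (9, −1) have slope m. Its distance from (0, 0) must equal √41:
(−9m − (1))² = 41(m² + 1)
20m² + 9m − 20 = 0, so m = −5/4 or m = 4/5.
Through (9, −1) these give 5x + 4y = 41 and 4x − 5y = 41.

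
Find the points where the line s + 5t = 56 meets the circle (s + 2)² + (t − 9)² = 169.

Express t = (56 − s)/5 and substitute into the circle:
26s² + 78s − 4004 = 0  ⟹  s² + 3s − 154 = 0
s = 11 or s = −14, giving (11, 9) and (−14, 14).

(−14, 14) and (11, 9)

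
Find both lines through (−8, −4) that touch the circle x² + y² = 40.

A line y − (−4) = m(x − (−8)) is tangent when its distance from (0, 0) is 2√10:
[m·(8) − (4)]² = 40(m² + 1)
3m² − 8m − 3 = 0, so m = 3 or m = −1/3.
Through (−8, −4) these give 3x − y = −20 and x + 3y = −20.

3x − y = −20 and x + 3y = −20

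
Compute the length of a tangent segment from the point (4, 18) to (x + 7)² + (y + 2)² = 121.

20

Centre (−7, −2), r² = 121. |PO|² = (11)² + (20)² = 521.
The tangent meets the radius at right angles, so tangent² = |PO|² − r² = 521 − 121 = 400.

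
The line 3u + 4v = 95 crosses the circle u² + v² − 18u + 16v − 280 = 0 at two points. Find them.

Substitute v = (95 − 3u)/4:
25u² − 1050u + 10625 = 0  ⟹  u² − 42u + 425 = 0
u = 25 or u = 17, giving (25, 5) and (17, 11).

(17, 11) and (25, 5)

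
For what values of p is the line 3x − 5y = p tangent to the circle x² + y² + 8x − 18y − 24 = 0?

Tangency holds when the distance from the centre (−4, 9) to the line equals the radius 11:
|3·(−4) − 5·9 − p| / √34 = 11
|p − (−57)| = 11√34.

p = −57 ± 11√34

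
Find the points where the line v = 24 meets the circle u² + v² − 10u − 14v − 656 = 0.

(−16, 24) and (26, 24)

From the line, v = 24. Substituting:
u² − 10u − 416 = 0
u = 26 or u = −16, giving (26, 24) and (−16, 24).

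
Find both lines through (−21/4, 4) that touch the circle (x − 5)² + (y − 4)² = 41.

4x − 5y = −41 and 4x + 5y = −1

Let a tangent through (−21/4, 4) have slope m. Its distance from (5, 4) must equal √41:
(41/4m − (0))² = 41(m² + 1)
25m² − 16 = 0, so m = 4/5 or m = −4/5.
With m = 4/5: 4x − 5y = −41. With m = −4/5: 4x + 5y = −1.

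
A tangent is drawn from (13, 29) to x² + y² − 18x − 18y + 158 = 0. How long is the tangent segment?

Centre (9, 9), r² = 4. |PO|² = (4)² + (20)² = 416.
Power of the point: PT² = |PO|² − r² = 412, so PT = 2√103.

2√103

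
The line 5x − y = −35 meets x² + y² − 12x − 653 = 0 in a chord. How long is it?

Centre (6, 0), r² = 689. Perpendicular distance d from centre to line = |65| / √26 = 65/√26.
Half the chord is √(r² − d²) = √(1053/2), so the full chord is 9√26.

9√26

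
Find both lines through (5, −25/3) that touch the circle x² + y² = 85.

Write the tangent as mx − y + (−25/3 − m·(5)) = 0 and set its distance from the centre to √85:
(−5m − (25/3))² = 85(m² + 1)
54m² − 75m + 14 = 0, so m = 7/6 or m = 2/9.
With m = 7/6: 7x − 6y = 85. With m = 2/9: 2x − 9y = 85.

7x − 6y = 85 and 2x − 9y = 85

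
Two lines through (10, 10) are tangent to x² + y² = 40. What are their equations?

A line y − (10) = m(x − (10)) is tangent when its distance from (0, 0) is 2√10:
[m·(−10) − (−10)]² = 40(m² + 1)
3m² − 10m + 3 = 0, so m = 3 or m = 1/3.
Through (10, 10) these give 3x − y = 20 and x − 3y = −20.

3x − y = 20 and x − 3y = −20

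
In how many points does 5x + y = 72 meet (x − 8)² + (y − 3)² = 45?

2

Centre (8, 3), r² = 45. Distance² from centre to line = (−29)²/26 = 841/26.
Since d² < r², the line cuts the circle twice.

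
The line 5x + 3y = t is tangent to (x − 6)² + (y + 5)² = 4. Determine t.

t = 15 ± 2√34

Tangency holds when the distance from the centre (6, −5) to the line equals the radius 2:
|5·6 + 3·(−5) − t| / √34 = 2
|t − (15)| = 2√34.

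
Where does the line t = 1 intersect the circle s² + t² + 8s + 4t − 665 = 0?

Express t = 1 and substitute into the circle:
s² + 8s − 660 = 0
s = 22 or s = −30, giving (22, 1) and (−30, 1).

(−30, 1) and (22, 1)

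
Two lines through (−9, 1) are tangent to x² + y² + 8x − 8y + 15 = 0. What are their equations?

Let a tangent through (−9, 1) have slope m. Its distance from (−4, 4) must equal √17:
(5m − (3))² = 17(m² + 1)
4m² − 15m − 4 = 0, so m = −1/4 or m = 4.
With m = −1/4: x + 4y = −5. With m = 4: 4x − y = −37.

x + 4y = −5 and 4x − y = −37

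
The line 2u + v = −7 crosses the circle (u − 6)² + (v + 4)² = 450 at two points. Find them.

Substitute v = −2u − 7:
5u² − 405 = 0  ⟹  u² − 81 = 0
u = 9 or u = −9, giving (9, −25) and (−9, 11).

(−9, 11) and (9, −25)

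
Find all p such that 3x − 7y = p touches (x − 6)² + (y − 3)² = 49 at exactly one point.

p = −3 ± 7√58

For a tangent, require d(centre, line) = r = 7.
|3·6 − 7·3 − p| / √58 = 7
|p − (−3)| = 7√58.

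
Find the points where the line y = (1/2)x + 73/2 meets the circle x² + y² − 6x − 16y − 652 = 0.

Substitute y = (73 + x)/2:
5x² + 90x + 385 = 0  ⟹  x² + 18x + 77 = 0
x = −7 or x = −11, giving (−7, 33) and (−11, 31).

(−11, 31) and (−7, 33)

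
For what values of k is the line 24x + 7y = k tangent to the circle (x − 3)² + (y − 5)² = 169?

k = −218 or k = 432

For a tangent, require d(centre, line) = r = 13.
|24·3 + 7·5 − k| / √625 = 13
|k − (107)| = 13·25, so k = 432 or k = −218.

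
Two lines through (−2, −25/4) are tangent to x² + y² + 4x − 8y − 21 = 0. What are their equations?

5x − 4y = 15 and 5x + 4y = −35

Let a tangent through (−2, −25/4) have slope m. Its distance from (−2, 4) must equal √41:
(0m − (41/4))² = 41(m² + 1)
16m² − 25 = 0, so m = 5/4 or m = −5/4.
Through (−2, −25/4) these give 5x − 4y = 15 and 5x + 4y = −35.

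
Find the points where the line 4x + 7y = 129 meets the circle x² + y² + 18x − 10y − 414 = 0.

(−15, 27) and (13, 11)

Substitute y = (129 − 4x)/7:
65x² + 130x − 12675 = 0  ⟹  x² + 2x − 195 = 0
x = 13 or x = −15, giving (13, 11) and (−15, 27).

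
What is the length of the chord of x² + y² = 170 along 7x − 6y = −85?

From the line, y = (85 + 7x)/6. Substituting:
85x² + 1190x + 1105 = 0  ⟹  x² + 14x + 13 = 0
x = −1 or x = −13, giving (−1, 13) and (−13, −1).
Chord length = distance between (−1, 13) and (−13, −1) = √340 = 2√85.

2√85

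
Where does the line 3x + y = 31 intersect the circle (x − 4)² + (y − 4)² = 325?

Substitute y = −3x + 31:
10x² − 170x + 420 = 0  ⟹  x² − 17x + 42 = 0
x = 14 or x = 3, giving (14, −11) and (3, 22).

(3, 22) and (14, −11)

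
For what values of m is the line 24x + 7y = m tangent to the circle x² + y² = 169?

Tangency holds when the distance from the centre (0, 0) to the line equals the radius 13:
|24·0 + 7·0 − m| / √625 = 13
|m| = 13·25, so m = 325 or m = −325.

m = −325 or m = 325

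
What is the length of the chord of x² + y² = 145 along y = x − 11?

13√2

From the line, y = x − 11. Substituting:
2x² − 22x − 24 = 0  ⟹  x² − 11x − 12 = 0
x = 12 or x = −1, giving (12, 1) and (−1, −12).
|(12, 1) − (−1, −12)| = √((13)² + (13)²) = 13√2.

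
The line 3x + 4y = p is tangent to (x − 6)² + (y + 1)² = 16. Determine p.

p = −6 or p = 34

Tangency holds when the distance from the centre (6, −1) to the line equals the radius 4:
|3·6 + 4·(−1) − p| / √25 = 4
|p − (14)| = 4·5, so p = 34 or p = −6.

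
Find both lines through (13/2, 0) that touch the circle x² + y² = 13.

2x + 3y = 13 and 2x − 3y = 13

Write the tangent as mx − y + (0 − m·(13/2)) = 0 and set its distance from the centre to √13:
[m·(−13/2) − (0)]² = 13(m² + 1)
9m² − 4 = 0, so m = −2/3 or m = 2/3.
Through (13/2, 0) these give 2x + 3y = 13 and 2x − 3y = 13.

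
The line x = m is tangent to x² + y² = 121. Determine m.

The line touches the circle iff its distance from (0, 0) is 11:
|1·0 + 0·0 − m| / √1 = 11
|m| = 11, so m = 11 or m = −11.

m = −11 or m = 11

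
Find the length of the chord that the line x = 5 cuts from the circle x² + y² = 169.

24

Centre (0, 0), r² = 169. Perpendicular distance d from centre to line = |−5| / √1 = 5.
Half the chord is √(r² − d²) = √(144), so the full chord is 24.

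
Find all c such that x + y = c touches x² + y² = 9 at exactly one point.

Tangency holds when the distance from the centre (0, 0) to the line equals the radius 3:
|1·0 + 1·0 − c| / √2 = 3
|c| = 3√2.

c = ±3√2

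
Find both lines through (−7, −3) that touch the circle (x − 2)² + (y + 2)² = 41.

5x − 4y = −23 and 4x + 5y = −43

Let a tangent through (−7, −3) have slope m. Its distance from (2, −2) must equal √41:
[m·(9) − (1)]² = 41(m² + 1)
20m² − 9m − 20 = 0, so m = 5/4 or m = −4/5.
With m = 5/4: 5x − 4y = −23. With m = −4/5: 4x + 5y = −43.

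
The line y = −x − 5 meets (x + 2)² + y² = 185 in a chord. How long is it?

Centre (−2, 0), r² = 185. Perpendicular distance d from centre to line = |3| / √2 = 3/√2.
Half the chord is √(r² − d²) = √(361/2), so the full chord is 19√2.

19√2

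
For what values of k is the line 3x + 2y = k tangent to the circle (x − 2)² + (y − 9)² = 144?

k = 24 ± 12√13

The line touches the circle iff its distance from (2, 9) is 12:
|3·2 + 2·9 − k| / √13 = 12
|k − (24)| = 12√13.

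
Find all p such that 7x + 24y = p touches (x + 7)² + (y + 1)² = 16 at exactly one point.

p = −173 or p = 27

The line touches the circle iff its distance from (−7, −1) is 4:
|7·(−7) + 24·(−1) − p| / √625 = 4
|p − (−73)| = 4·25, so p = 27 or p = −173.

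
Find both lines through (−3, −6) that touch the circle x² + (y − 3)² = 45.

2x + y = −12 and x − 2y = 9

Write the tangent as mx − y + (−6 − m·(−3)) = 0 and set its distance from the centre to 3√5:
[m·(3) − (9)]² = 45(m² + 1)
2m² + 3m − 2 = 0, so m = −2 or m = 1/2.
Through (−3, −6) these give 2x + y = −12 and x − 2y = 9.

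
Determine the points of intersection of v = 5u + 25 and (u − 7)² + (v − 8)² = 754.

(−8, −15) and (2, 35)

From the line, v = 5u + 25. Substituting:
26u² + 156u − 416 = 0  ⟹  u² + 6u − 16 = 0
u = 2 or u = −8, giving (2, 35) and (−8, −15).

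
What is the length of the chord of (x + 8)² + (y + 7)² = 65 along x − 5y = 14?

3√26

The distance from (−8, −7) to the line is 13/√26, and r² = 65.
Half the chord is √(r² − d²) = √(117/2), so the full chord is 3√26.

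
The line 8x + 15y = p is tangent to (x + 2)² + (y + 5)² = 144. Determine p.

p = −295 or p = 113

Tangency holds when the distance from the centre (−2, −5) to the line equals the radius 12:
|8·(−2) + 15·(−5) − p| / √289 = 12
|p − (−91)| = 12·17, so p = 113 or p = −295.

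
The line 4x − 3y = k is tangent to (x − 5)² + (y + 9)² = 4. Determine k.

k = 37 or k = 57

For a tangent, require d(centre, line) = r = 2.
|4·5 − 3·(−9) − k| / √25 = 2
|k − (47)| = 2·5, so k = 57 or k = 37.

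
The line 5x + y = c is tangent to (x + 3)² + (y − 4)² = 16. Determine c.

Tangency holds when the distance from the centre (−3, 4) to the line equals the radius 4:
|5·(−3) + 1·4 − c| / √26 = 4
|c − (−11)| = 4√26.

c = −11 ± 4√26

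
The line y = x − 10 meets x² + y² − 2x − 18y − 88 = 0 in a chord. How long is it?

4√2

Substitute y = x − 10:
2x² − 40x + 192 = 0  ⟹  x² − 20x + 96 = 0
x = 12 or x = 8, giving (12, 2) and (8, −2).
|(12, 2) − (8, −2)| = √((4)² + (4)²) = 4√2.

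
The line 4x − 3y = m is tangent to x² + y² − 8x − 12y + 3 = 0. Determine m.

m = −37 or m = 33

For a tangent, require d(centre, line) = r = 7.
|4·4 − 3·6 − m| / √25 = 7
|m − (−2)| = 7·5, so m = 33 or m = −37.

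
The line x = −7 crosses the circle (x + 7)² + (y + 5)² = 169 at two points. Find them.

(−7, −18) and (−7, 8)

The line gives x = −7. Substituting into the circle:
y² + 10y − 144 = 0
y = 8 or y = −18, giving (−7, 8) and (−7, −18).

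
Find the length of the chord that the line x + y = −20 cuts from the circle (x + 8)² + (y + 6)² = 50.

Centre (−8, −6), r² = 50. Perpendicular distance d from centre to line = |6| / √2 = 6/√2.
Half the chord is √(r² − d²) = √(32), so the full chord is 8√2.

8√2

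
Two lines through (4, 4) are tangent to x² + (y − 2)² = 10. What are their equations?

Let a tangent through (4, 4) have slope m. Its distance from (0, 2) must equal √10:
(−4m − (−2))² = 10(m² + 1)
3m² − 8m − 3 = 0, so m = −1/3 or m = 3.
With m = −1/3: x + 3y = 16. With m = 3: 3x − y = 8.

x + 3y = 16 and 3x − y = 8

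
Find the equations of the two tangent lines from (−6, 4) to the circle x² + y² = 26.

A line y − (4) = m(x − (−6)) is tangent when its distance from (0, 0) is √26:
(6m − (−4))² = 26(m² + 1)
5m² + 24m − 5 = 0, so m = 1/5 or m = −5.
With m = 1/5: x − 5y = −26. With m = −5: 5x + y = −26.

x − 5y = −26 and 5x + y = −26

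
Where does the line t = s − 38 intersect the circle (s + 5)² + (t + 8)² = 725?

(5, −33) and (20, −18)

Express t = s − 38 and substitute into the circle:
2s² − 50s + 200 = 0  ⟹  s² − 25s + 100 = 0
s = 20 or s = 5, giving (20, −18) and (5, −33).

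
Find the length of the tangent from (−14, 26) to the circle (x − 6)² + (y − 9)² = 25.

The centre is (6, 9) and r = 5. The square of the distance from P to the centre is 400 + 289 = 689.
By the tangent–radius right angle, tangent length = √(|PO|² − r²) = √664 = 2√166.

2√166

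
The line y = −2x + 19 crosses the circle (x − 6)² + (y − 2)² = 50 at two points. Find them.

Express y = −2x + 19 and substitute into the circle:
5x² − 80x + 275 = 0  ⟹  x² − 16x + 55 = 0
x = 11 or x = 5, giving (11, −3) and (5, 9).

(5, 9) and (11, −3)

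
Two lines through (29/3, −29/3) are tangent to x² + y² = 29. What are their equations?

5x + 2y = 29 and 2x + 5y = −29

Write the tangent as mx − y + (−29/3 − m·(29/3)) = 0 and set its distance from the centre to √29:
[m·(−29/3) − (29/3)]² = 29(m² + 1)
10m² + 29m + 10 = 0, so m = −5/2 or m = −2/5.
Through (29/3, −29/3) these give 5x + 2y = 29 and 2x + 5y = −29.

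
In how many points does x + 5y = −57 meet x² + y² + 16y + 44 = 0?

2

Centre (0, −8), r² = 20. Distance² from centre to line = (17)²/26 = 289/26.
Since d² < r², the line cuts the circle twice.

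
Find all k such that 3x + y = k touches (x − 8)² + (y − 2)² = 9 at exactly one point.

The line touches the circle iff its distance from (8, 2) is 3:
|3·8 + 1·2 − k| / √10 = 3
|k − (26)| = 3√10.

k = 26 ± 3√10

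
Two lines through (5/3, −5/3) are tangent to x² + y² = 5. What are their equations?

Let a tangent through (5/3, −5/3) have slope m. Its distance from (0, 0) must equal √5:
(−5/3m − (5/3))² = 5(m² + 1)
2m² − 5m + 2 = 0, so m = 2 or m = 1/2.
Through (5/3, −5/3) these give 2x − y = 5 and x − 2y = 5.

2x − y = 5 and x − 2y = 5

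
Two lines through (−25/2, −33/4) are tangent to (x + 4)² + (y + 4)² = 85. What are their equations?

Write the tangent as mx − y + (−33/4 − m·(−25/2)) = 0 and set its distance from the centre to √85:
(17/2m − (17/4))² = 85(m² + 1)
12m² + 68m + 63 = 0, so m = −9/2 or m = −7/6.
Through (−25/2, −33/4) these give 9x + 2y = −129 and 7x + 6y = −137.

9x + 2y = −129 and 7x + 6y = −137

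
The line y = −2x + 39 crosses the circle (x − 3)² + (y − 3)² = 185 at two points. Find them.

(14, 11) and (16, 7)

Substitute y = −2x + 39:
5x² − 150x + 1120 = 0  ⟹  x² − 30x + 224 = 0
x = 16 or x = 14, giving (16, 7) and (14, 11).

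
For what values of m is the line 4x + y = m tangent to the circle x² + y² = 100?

m = ±10√17

For a tangent, require d(centre, line) = r = 10.
|4·0 + 1·0 − m| / √17 = 10
|m| = 10√17.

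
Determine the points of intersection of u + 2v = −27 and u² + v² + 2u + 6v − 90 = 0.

Substitute v = (−27 − u)/2:
5u² + 50u + 45 = 0  ⟹  u² + 10u + 9 = 0
u = −1 or u = −9, giving (−1, −13) and (−9, −9).

(−9, −9) and (−1, −13)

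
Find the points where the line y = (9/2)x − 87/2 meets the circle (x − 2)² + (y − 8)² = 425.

Express y = (−87 + 9x)/2 and substitute into the circle:
85x² − 1870x + 8925 = 0  ⟹  x² − 22x + 105 = 0
x = 15 or x = 7, giving (15, 24) and (7, −12).

(7, −12) and (15, 24)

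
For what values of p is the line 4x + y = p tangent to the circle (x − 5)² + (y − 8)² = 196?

Tangency holds when the distance from the centre (5, 8) to the line equals the radius 14:
|4·5 + 1·8 − p| / √17 = 14
|p − (28)| = 14√17.

p = 28 ± 14√17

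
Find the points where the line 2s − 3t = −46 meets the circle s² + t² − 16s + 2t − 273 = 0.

From the line, t = (46 + 2s)/3. Substituting:
13s² + 52s − 65 = 0  ⟹  s² + 4s − 5 = 0
s = 1 or s = −5, giving (1, 16) and (−5, 12).

(−5, 12) and (1, 16)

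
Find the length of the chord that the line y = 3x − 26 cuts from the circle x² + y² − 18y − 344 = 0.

11√10

The distance from (0, 9) to the line is 35/√10, and r² = 425.
Chord = 2√(r² − d²) = 2·√(605/2) = 11√10.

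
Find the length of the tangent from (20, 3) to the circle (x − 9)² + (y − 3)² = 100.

√21

Centre (9, 3), r² = 100. |PO|² = (11)² + (0)² = 121.
By the tangent–radius right angle, tangent length = √(|PO|² − r²) = √21.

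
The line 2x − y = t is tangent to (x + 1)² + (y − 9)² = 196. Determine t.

t = −11 ± 14√5

The line touches the circle iff its distance from (−1, 9) is 14:
|2·(−1) − 1·9 − t| / √5 = 14
|t − (−11)| = 14√5.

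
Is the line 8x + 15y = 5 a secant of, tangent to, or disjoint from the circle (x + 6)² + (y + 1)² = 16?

tangent

Centre (−6, −1), r² = 16. Distance² from centre to line = (−68)²/289 = 16.
Since d² = r², the line is tangent.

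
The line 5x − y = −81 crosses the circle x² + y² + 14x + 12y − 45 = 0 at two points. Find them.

From the line, y = 5x + 81. Substituting:
26x² + 884x + 7488 = 0  ⟹  x² + 34x + 288 = 0
x = −16 or x = −18, giving (−16, 1) and (−18, −9).

(−18, −9) and (−16, 1)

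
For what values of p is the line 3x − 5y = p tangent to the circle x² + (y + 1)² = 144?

p = 5 ± 12√34

The line touches the circle iff its distance from (0, −1) is 12:
|3·0 − 5·(−1) − p| / √34 = 12
|p − (5)| = 12√34.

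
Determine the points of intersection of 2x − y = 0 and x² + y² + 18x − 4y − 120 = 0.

(−6, −12) and (4, 8)

Substitute y = 2x:
5x² + 10x − 120 = 0  ⟹  x² + 2x − 24 = 0
x = 4 or x = −6, giving (4, 8) and (−6, −12).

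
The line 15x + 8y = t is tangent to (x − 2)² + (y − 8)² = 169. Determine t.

Tangency holds when the distance from the centre (2, 8) to the line equals the radius 13:
|15·2 + 8·8 − t| / √289 = 13
|t − (94)| = 13·17, so t = 315 or t = −127.

t = −127 or t = 315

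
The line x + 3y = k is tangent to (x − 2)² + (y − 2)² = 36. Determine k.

k = 8 ± 6√10

The line touches the circle iff its distance from (2, 2) is 6:
|1·2 + 3·2 − k| / √10 = 6
|k − (8)| = 6√10.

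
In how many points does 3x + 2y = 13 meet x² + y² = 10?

0

Substituting the line into the circle gives 13x² − 78x + 129 = 0.
Discriminant = (−78)² − 4·13·(129) = −624 < 0.
No real roots: the line does not meet the circle.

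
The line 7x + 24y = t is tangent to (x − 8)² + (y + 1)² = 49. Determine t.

Tangency holds when the distance from the centre (8, −1) to the line equals the radius 7:
|7·8 + 24·(−1) − t| / √625 = 7
|t − (32)| = 7·25, so t = 207 or t = −143.

t = −143 or t = 207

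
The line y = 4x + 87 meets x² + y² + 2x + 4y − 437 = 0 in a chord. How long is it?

2√17

Centre (−1, −2), r² = 442. Perpendicular distance d from centre to line = |85| / √17 = 85/√17.
Half the chord is √(r² − d²) = √(17), so the full chord is 2√17.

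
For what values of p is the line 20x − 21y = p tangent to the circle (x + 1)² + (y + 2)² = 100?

Tangency holds when the distance from the centre (−1, −2) to the line equals the radius 10:
|20·(−1) − 21·(−2) − p| / √841 = 10
|p − (22)| = 10·29, so p = 312 or p = −268.

p = −268 or p = 312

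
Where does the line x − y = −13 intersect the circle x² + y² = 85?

Substitute y = x + 13:
2x² + 26x + 84 = 0  ⟹  x² + 13x + 42 = 0
x = −6 or x = −7, giving (−6, 7) and (−7, 6).

(−7, 6) and (−6, 7)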